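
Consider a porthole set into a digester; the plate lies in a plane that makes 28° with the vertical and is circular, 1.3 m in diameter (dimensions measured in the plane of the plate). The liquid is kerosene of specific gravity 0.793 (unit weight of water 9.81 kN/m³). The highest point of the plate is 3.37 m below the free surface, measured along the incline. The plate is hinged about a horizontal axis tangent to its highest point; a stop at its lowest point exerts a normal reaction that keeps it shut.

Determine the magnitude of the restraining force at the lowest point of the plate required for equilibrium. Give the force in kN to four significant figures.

γ = 0.793 × 9.81 = 7.77933 kN/m³.
The plate makes 28° with the vertical, i.e. θ = 90° − 28° = 62° to the horizontal. Measuring y along the incline from the free-surface line, vertical depth h = y·sinθ with sinθ = 0.882948.
The centroid is at the centre, 0.65 m below the top of the plate, so y_c = 3.37 + 0.65 = 4.02 m and h_c = 4.02 × 0.882948 = 3.54945 m.
A = π(0.65)² = 1.32732 m².
Resultant F = γ·h_c·A = 7.77933 × 3.54945 × 1.32732 = 36.6504 kN.
I_c = πr⁴/4 = π × 0.65⁴/4 = 0.140198 m⁴.
Centre of pressure: y_p = y_c + I_c/(y_c·A) = 4.02 + 0.140198/(4.02 × 1.32732) = 4.02 + 0.0262748 = 4.04627 m along the plane.
The resultant acts 0.65 + 0.0262748 = 0.676275 m (along the plate) below the hinge at the top edge, so the moment about the hinge is M = F × 0.676275 = 36.6504 × 0.676275 = 24.7857 kN·m.
A normal force at the bottom, 1.3 m from the hinge, must supply this moment: P = 24.7857/1.3 = 19.0659 kN.

P ≈ 19.07 kN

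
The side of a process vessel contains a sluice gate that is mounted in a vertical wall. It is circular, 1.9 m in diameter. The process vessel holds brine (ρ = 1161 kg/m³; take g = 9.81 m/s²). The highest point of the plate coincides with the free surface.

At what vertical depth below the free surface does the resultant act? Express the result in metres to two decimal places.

γ = ρg = 1161 × 9.81 / 1000 = 11.38941 kN/m³.
The centroid is at the centre, 0.95 m below the top of the plate, so the centroid depth is h_c = 0.95 m.
A = π(0.95)² = 2.83529 m².
Resultant F = γ·h_c·A = 11.38941 × 0.95 × 2.83529 = 30.6777 kN.
I_c = πr⁴/4 = π × 0.95⁴/4 = 0.639712 m⁴.
Centre of pressure: y_p = y_c + I_c/(y_c·A) = 0.95 + 0.639712/(0.95 × 2.83529) = 0.95 + 0.2375 = 1.1875 m along the plane.

h_p = 1.19 m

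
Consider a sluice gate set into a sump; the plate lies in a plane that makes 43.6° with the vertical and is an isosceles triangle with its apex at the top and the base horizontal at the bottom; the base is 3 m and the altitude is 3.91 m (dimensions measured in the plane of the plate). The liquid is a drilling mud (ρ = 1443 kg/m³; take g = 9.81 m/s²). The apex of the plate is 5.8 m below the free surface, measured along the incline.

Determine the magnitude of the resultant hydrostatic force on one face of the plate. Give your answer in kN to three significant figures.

γ = ρg = 1443 × 9.81 / 1000 = 14.15583 kN/m³.
The plate makes 43.6° with the vertical, i.e. θ = 90° − 43.6° = 46.4° to the horizontal. Measuring y along the incline from the free-surface line, vertical depth h = y·sinθ with sinθ = 0.724172.
With the apex up, the centroid sits 2h/3 = 2 × 3.91/3 = 2.60667 m below the apex, so y_c = 5.8 + 2.60667 = 8.40667 m and h_c = 8.40667 × 0.724172 = 6.08788 m.
A = ½ × 3 × 3.91 = 5.865 m².
Resultant F = γ·h_c·A = 14.15583 × 6.08788 × 5.865 = 505.44 kN.

F ≈ 505 kN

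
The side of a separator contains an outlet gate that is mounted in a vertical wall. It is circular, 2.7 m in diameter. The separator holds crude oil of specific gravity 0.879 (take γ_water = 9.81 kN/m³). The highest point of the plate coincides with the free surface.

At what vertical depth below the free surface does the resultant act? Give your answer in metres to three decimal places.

γ = 0.879 × 9.81 = 8.62299 kN/m³.
The centroid is at the centre, 1.35 m below the top of the plate, so the centroid depth is h_c = 1.35 m.
A = π(1.35)² = 5.72555 m².
Resultant F = γ·h_c·A = 8.62299 × 1.35 × 5.72555 = 66.6513 kN.
I_c = πr⁴/4 = π × 1.35⁴/4 = 2.6087 m⁴.
Centre of pressure: y_p = y_c + I_c/(y_c·A) = 1.35 + 2.6087/(1.35 × 5.72555) = 1.35 + 0.3375 = 1.6875 m along the plane.

h_p = 1.688 m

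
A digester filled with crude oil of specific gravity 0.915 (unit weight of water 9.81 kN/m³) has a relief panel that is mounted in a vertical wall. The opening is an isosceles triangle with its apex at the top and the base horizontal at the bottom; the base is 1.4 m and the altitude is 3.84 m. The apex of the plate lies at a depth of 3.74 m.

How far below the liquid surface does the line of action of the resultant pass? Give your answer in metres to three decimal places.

h_p = 6.430 m

γ = 0.915 × 9.81 = 8.97615 kN/m³.
With the apex up, the centroid sits 2h/3 = 2 × 3.84/3 = 2.56 m below the apex, so the centroid depth is h_c = 3.74 + 2.56 = 6.3 m.
A = ½ × 1.4 × 3.84 = 2.688 m².
Resultant F = γ·h_c·A = 8.97615 × 6.3 × 2.688 = 152.006 kN.
I_c = b·h³/36 = 1.4 × 3.84³/36 = 2.20201 m⁴.
Centre of pressure: y_p = y_c + I_c/(y_c·A) = 6.3 + 2.20201/(6.3 × 2.688) = 6.3 + 0.130032 = 6.43003 m along the plane.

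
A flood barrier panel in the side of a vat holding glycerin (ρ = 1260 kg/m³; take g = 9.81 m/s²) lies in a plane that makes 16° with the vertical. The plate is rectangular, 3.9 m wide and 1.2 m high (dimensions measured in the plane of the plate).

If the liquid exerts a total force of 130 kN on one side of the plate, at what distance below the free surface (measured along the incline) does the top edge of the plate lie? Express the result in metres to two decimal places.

γ = ρg = 1260 × 9.81 / 1000 = 12.3606 kN/m³.
A = 3.9 × 1.2 = 4.68 m².
From F = γ·h_c·A, the centroid depth is h_c = 130/(12.3606 × 4.68) = 2.24728 m.
The plate makes 16° with the vertical, i.e. θ = 90° − 16° = 74° to the horizontal. Measuring y along the incline from the free-surface line, vertical depth h = y·sinθ with sinθ = 0.961262.
Along the incline, y_c = h_c/sinθ = 2.24728/0.961262 = 2.33784 m.
The centroid lies 1.2/2 = 0.6 m below the top edge, so the top edge sits at y_top = 2.33784 − 0.6 = 1.73784 m along the incline.

y_top ≈ 1.74 m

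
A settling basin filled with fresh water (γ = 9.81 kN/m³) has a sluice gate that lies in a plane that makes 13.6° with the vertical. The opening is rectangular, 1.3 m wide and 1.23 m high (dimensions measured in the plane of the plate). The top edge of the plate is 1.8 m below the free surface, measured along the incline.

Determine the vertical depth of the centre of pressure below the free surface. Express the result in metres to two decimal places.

γ = 9.81 kN/m³.
The plate makes 13.6° with the vertical, i.e. θ = 90° − 13.6° = 76.4° to the horizontal. Measuring y along the incline from the free-surface line, vertical depth h = y·sinθ with sinθ = 0.971961.
The centroid lies 1.23/2 = 0.615 m below the top edge, so y_c = 1.8 + 0.615 = 2.415 m and h_c = 2.415 × 0.971961 = 2.34729 m.
A = 1.3 × 1.23 = 1.599 m².
Resultant F = γ·h_c·A = 9.81 × 2.34729 × 1.599 = 36.82 kN.
I_c = b·h³/12 = 1.3 × 1.23³/12 = 0.201594 m⁴.
Centre of pressure: y_p = y_c + I_c/(y_c·A) = 2.415 + 0.201594/(2.415 × 1.599) = 2.415 + 0.052205 = 2.4672 m along the plane.
Vertically, h_p = y_p·sinθ = 2.4672 × 0.971961 = 2.39802 m.

h_p = 2.40 m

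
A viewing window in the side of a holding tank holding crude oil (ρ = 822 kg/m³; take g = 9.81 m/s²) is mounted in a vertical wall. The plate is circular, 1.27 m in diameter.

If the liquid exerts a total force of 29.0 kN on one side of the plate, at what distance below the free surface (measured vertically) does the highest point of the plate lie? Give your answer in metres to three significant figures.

γ = ρg = 822 × 9.81 / 1000 = 8.06382 kN/m³.
A = π(0.635)² = 1.26677 m².
From F = γ·h_c·A, the centroid depth is h_c = 29.0/(8.06382 × 1.26677) = 2.83896 m.
The centroid is at the centre, 0.635 m below the top of the plate, so the highest point sits at h_top = 2.83896 − 0.635 = 2.20396 m below the surface.

d_top ≈ 2.20 m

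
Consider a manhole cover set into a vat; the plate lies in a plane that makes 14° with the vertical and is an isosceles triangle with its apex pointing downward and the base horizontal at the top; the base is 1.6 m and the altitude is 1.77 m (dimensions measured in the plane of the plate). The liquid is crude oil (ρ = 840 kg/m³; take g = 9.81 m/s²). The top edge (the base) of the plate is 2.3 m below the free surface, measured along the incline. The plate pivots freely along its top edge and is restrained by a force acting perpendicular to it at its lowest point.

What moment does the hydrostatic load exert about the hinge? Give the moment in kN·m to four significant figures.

γ = ρg = 840 × 9.81 / 1000 = 8.2404 kN/m³.
The plate makes 14° with the vertical, i.e. θ = 90° − 14° = 76° to the horizontal. Measuring y along the incline from the free-surface line, vertical depth h = y·sinθ with sinθ = 0.970296.
With the apex down, the centroid sits h/3 = 1.77/3 = 0.59 m below the base (the top edge), so y_c = 2.3 + 0.59 = 2.89 m and h_c = 2.89 × 0.970296 = 2.80416 m.
A = ½ × 1.6 × 1.77 = 1.416 m².
Resultant F = γ·h_c·A = 8.2404 × 2.80416 × 1.416 = 32.7201 kN.
I_c = b·h³/36 = 1.6 × 1.77³/36 = 0.246455 m⁴.
Centre of pressure: y_p = y_c + I_c/(y_c·A) = 2.89 + 0.246455/(2.89 × 1.416) = 2.89 + 0.060225 = 2.95023 m along the plane.
The resultant acts 0.59 + 0.060225 = 0.650225 m (along the plate) below the hinge at the top edge, so the moment about the hinge is M = F × 0.650225 = 32.7201 × 0.650225 = 21.2754 kN·m.

M ≈ 21.28 kN·m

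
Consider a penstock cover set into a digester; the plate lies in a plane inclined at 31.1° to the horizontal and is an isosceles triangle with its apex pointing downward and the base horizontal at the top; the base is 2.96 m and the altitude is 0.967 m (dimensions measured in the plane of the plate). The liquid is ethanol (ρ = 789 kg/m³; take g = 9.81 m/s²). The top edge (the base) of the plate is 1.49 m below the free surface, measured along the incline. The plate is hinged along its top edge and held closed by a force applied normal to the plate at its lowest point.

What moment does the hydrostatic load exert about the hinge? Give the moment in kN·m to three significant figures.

M ≈ 3.64 kN·m

γ = ρg = 789 × 9.81 / 1000 = 7.74009 kN/m³.
Let θ = 31.1° be the plate's angle to the horizontal; measure y along the incline from where the plane meets the free surface. Vertical depth h = y·sinθ with sinθ = 0.516533.
With the apex down, the centroid sits h/3 = 0.967/3 = 0.322333 m below the base (the top edge), so y_c = 1.49 + 0.322333 = 1.81233 m and h_c = 1.81233 × 0.516533 = 0.936128 m.
A = ½ × 2.96 × 0.967 = 1.43116 m².
Resultant F = γ·h_c·A = 7.74009 × 0.936128 × 1.43116 = 10.3698 kN.
I_c = b·h³/36 = 2.96 × 0.967³/36 = 0.0743479 m⁴.
Centre of pressure: y_p = y_c + I_c/(y_c·A) = 1.81233 + 0.0743479/(1.81233 × 1.43116) = 1.81233 + 0.0286644 = 1.84099 m along the plane.
The resultant acts 0.322333 + 0.0286644 = 0.350997 m (along the plate) below the hinge at the top edge, so the moment about the hinge is M = F × 0.350997 = 10.3698 × 0.350997 = 3.63977 kN·m.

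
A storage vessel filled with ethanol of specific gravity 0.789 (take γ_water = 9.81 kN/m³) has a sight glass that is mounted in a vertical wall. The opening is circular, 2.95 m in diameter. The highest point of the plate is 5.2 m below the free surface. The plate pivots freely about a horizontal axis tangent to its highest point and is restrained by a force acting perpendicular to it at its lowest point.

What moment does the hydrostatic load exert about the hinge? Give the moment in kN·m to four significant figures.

γ = 0.789 × 9.81 = 7.74009 kN/m³.
The centroid is at the centre, 1.475 m below the top of the plate, so the centroid depth is h_c = 5.2 + 1.475 = 6.675 m.
A = π(1.475)² = 6.83493 m².
Resultant F = γ·h_c·A = 7.74009 × 6.675 × 6.83493 = 353.127 kN.
I_c = πr⁴/4 = π × 1.475⁴/4 = 3.71756 m⁴.
Centre of pressure: y_p = y_c + I_c/(y_c·A) = 6.675 + 3.71756/(6.675 × 6.83493) = 6.675 + 0.0814841 = 6.75648 m along the plane.
The resultant acts 1.475 + 0.0814841 = 1.55648 m (along the plate) below the hinge at the top edge, so the moment about the hinge is M = F × 1.55648 = 353.127 × 1.55648 = 549.635 kN·m.

M ≈ 549.6 kN·m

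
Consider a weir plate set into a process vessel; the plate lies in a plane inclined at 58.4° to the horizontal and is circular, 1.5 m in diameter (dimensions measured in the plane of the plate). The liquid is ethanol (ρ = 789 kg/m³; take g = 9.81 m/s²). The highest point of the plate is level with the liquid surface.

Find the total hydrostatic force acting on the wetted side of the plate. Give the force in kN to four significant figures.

F ≈ 8.737 kN

γ = ρg = 789 × 9.81 / 1000 = 7.74009 kN/m³.
Let θ = 58.4° be the plate's angle to the horizontal; measure y along the incline from where the plane meets the free surface. Vertical depth h = y·sinθ with sinθ = 0.851727.
The centroid is at the centre, 0.75 m below the top of the plate, so y_c = 0.75 m and h_c = 0.75 × 0.851727 = 0.638795 m.
A = π(0.75)² = 1.76715 m².
Resultant F = γ·h_c·A = 7.74009 × 0.638795 × 1.76715 = 8.73737 kN.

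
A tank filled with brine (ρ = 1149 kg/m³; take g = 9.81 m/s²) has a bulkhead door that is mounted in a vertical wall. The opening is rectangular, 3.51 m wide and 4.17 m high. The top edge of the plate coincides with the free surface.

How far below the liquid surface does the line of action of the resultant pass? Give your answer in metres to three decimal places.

γ = ρg = 1149 × 9.81 / 1000 = 11.27169 kN/m³.
The centroid lies 4.17/2 = 2.085 m below the top edge, so the centroid depth is h_c = 2.085 m.
A = 3.51 × 4.17 = 14.6367 m².
Resultant F = γ·h_c·A = 11.27169 × 2.085 × 14.6367 = 343.984 kN.
I_c = b·h³/12 = 3.51 × 4.17³/12 = 21.2097 m⁴.
Centre of pressure: y_p = y_c + I_c/(y_c·A) = 2.085 + 21.2097/(2.085 × 14.6367) = 2.085 + 0.695001 = 2.78 m along the plane.

h_p = 2.780 m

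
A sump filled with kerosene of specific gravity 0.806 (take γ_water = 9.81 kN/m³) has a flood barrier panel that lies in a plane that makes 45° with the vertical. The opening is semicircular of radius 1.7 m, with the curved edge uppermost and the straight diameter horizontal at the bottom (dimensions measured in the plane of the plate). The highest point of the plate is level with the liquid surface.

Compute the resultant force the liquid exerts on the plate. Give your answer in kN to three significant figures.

F ≈ 24.8 kN

γ = 0.806 × 9.81 = 7.90686 kN/m³.
The plate makes 45° with the vertical, i.e. θ = 90° − 45° = 45° to the horizontal. Measuring y along the incline from the free-surface line, vertical depth h = y·sinθ with sinθ = 0.707107.
The centroid lies 4r/(3π) = 0.721502 m above the diameter, so r − 4r/(3π) = 1.7 − 0.721502 = 0.978498 m below the topmost point, so y_c = 0.978498 m and h_c = 0.978498 × 0.707107 = 0.691903 m.
A = πr²/2 = π × 1.7²/2 = 4.5396 m².
Resultant F = γ·h_c·A = 7.90686 × 0.691903 × 4.5396 = 24.8352 kN.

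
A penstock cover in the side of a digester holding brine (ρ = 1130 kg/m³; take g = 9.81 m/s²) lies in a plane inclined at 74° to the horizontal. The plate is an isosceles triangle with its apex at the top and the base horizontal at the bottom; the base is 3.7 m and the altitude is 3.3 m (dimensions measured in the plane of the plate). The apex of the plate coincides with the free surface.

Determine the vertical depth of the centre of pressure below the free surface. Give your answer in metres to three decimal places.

h_p = 2.379 m

γ = ρg = 1130 × 9.81 / 1000 = 11.0853 kN/m³.
Let θ = 74° be the plate's angle to the horizontal; measure y along the incline from where the plane meets the free surface. Vertical depth h = y·sinθ with sinθ = 0.961262.
With the apex up, the centroid sits 2h/3 = 2 × 3.3/3 = 2.2 m below the apex, so y_c = 2.2 m and h_c = 2.2 × 0.961262 = 2.11478 m.
A = ½ × 3.7 × 3.3 = 6.105 m².
Resultant F = γ·h_c·A = 11.0853 × 2.11478 × 6.105 = 143.119 kN.
I_c = b·h³/36 = 3.7 × 3.3³/36 = 3.69353 m⁴.
Centre of pressure: y_p = y_c + I_c/(y_c·A) = 2.2 + 3.69353/(2.2 × 6.105) = 2.2 + 0.275 = 2.475 m along the plane.
Vertically, h_p = y_p·sinθ = 2.475 × 0.961262 = 2.37912 m.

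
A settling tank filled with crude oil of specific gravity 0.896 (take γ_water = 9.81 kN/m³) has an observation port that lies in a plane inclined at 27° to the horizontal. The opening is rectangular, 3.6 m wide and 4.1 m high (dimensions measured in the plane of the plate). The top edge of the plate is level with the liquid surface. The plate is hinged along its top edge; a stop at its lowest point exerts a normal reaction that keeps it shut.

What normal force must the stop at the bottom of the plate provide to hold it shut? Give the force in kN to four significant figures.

γ = 0.896 × 9.81 = 8.78976 kN/m³.
Let θ = 27° be the plate's angle to the horizontal; measure y along the incline from where the plane meets the free surface. Vertical depth h = y·sinθ with sinθ = 0.453990.
The centroid lies 4.1/2 = 2.05 m below the top edge, so y_c = 2.05 m and h_c = 2.05 × 0.453990 = 0.930679 m.
A = 3.6 × 4.1 = 14.76 m².
Resultant F = γ·h_c·A = 8.78976 × 0.930679 × 14.76 = 120.743 kN.
I_c = b·h³/12 = 3.6 × 4.1³/12 = 20.6763 m⁴.
Centre of pressure: y_p = y_c + I_c/(y_c·A) = 2.05 + 20.6763/(2.05 × 14.76) = 2.05 + 0.683333 = 2.73333 m along the plane.
The resultant acts 2.05 + 0.683333 = 2.73333 m (along the plate) below the hinge at the top edge, so the moment about the hinge is M = F × 2.73333 = 120.743 × 2.73333 = 330.03 kN·m.
A normal force at the bottom, 4.1 m from the hinge, must supply this moment: P = 330.03/4.1 = 80.4951 kN.

P ≈ 80.50 kN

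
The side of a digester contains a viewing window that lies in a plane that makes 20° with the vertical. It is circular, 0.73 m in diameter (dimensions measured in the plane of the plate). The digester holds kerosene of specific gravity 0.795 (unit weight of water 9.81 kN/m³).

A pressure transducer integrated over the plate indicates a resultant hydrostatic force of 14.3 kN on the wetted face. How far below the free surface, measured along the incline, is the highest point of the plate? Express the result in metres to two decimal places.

y_top ≈ 4.30 m

γ = 0.795 × 9.81 = 7.79895 kN/m³.
A = π(0.365)² = 0.418539 m².
From F = γ·h_c·A, the centroid depth is h_c = 14.3/(7.79895 × 0.418539) = 4.38091 m.
The plate makes 20° with the vertical, i.e. θ = 90° − 20° = 70° to the horizontal. Measuring y along the incline from the free-surface line, vertical depth h = y·sinθ with sinθ = 0.939693.
Along the incline, y_c = h_c/sinθ = 4.38091/0.939693 = 4.66207 m.
The centroid is at the centre, 0.365 m below the top of the plate, so the highest point sits at y_top = 4.66207 − 0.365 = 4.29707 m along the incline.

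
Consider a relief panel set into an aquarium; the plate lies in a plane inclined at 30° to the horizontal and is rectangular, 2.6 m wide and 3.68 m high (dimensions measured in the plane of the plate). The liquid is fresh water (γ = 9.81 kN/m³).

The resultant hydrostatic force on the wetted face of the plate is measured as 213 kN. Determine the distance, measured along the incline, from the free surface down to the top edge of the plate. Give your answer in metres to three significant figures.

y_top ≈ 2.70 m

γ = 9.81 kN/m³.
A = 2.6 × 3.68 = 9.568 m².
From F = γ·h_c·A, the centroid depth is h_c = 213/(9.81 × 9.568) = 2.26929 m.
Let θ = 30° be the plate's angle to the horizontal; measure y along the incline from where the plane meets the free surface. Vertical depth h = y·sinθ with sinθ = 0.500000.
Along the incline, y_c = h_c/sinθ = 2.26929/0.500000 = 4.53858 m.
The centroid lies 3.68/2 = 1.84 m below the top edge, so the top edge sits at y_top = 4.53858 − 1.84 = 2.69858 m along the incline.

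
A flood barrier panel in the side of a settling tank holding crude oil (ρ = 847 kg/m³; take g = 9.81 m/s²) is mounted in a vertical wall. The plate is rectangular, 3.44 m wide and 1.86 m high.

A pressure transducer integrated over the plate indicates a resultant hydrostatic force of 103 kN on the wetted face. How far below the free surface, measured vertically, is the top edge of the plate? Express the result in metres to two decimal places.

d_top ≈ 1.01 m

γ = ρg = 847 × 9.81 / 1000 = 8.30907 kN/m³.
A = 3.44 × 1.86 = 6.3984 m².
From F = γ·h_c·A, the centroid depth is h_c = 103/(8.30907 × 6.3984) = 1.93737 m.
The centroid lies 1.86/2 = 0.93 m below the top edge, so the top edge sits at h_top = 1.93737 − 0.93 = 1.00737 m below the surface.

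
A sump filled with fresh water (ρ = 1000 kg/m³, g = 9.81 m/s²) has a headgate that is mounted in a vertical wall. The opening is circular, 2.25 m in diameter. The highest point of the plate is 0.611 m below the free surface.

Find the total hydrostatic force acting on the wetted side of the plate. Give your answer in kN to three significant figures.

F ≈ 67.7 kN

γ = ρg = 1000 × 9.81 = 9810 N/m³ = 9.81 kN/m³.
The centroid is at the centre, 1.125 m below the top of the plate, so the centroid depth is h_c = 0.611 + 1.125 = 1.736 m.
A = π(1.125)² = 3.97608 m².
Resultant F = γ·h_c·A = 9.81 × 1.736 × 3.97608 = 67.7133 kN.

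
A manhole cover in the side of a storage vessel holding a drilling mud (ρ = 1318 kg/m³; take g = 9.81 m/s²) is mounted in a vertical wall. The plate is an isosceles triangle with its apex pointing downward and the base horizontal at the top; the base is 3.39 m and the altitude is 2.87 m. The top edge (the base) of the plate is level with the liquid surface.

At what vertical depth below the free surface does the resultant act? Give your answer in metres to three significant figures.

h_p = 1.44 m

γ = ρg = 1318 × 9.81 / 1000 = 12.92958 kN/m³.
With the apex down, the centroid sits h/3 = 2.87/3 = 0.956667 m below the base (the top edge), so the centroid depth is h_c = 0.956667 m.
A = ½ × 3.39 × 2.87 = 4.86465 m².
Resultant F = γ·h_c·A = 12.92958 × 0.956667 × 4.86465 = 60.1723 kN.
I_c = b·h³/36 = 3.39 × 2.87³/36 = 2.22609 m⁴.
Centre of pressure: y_p = y_c + I_c/(y_c·A) = 0.956667 + 2.22609/(0.956667 × 4.86465) = 0.956667 + 0.478333 = 1.435 m along the plane.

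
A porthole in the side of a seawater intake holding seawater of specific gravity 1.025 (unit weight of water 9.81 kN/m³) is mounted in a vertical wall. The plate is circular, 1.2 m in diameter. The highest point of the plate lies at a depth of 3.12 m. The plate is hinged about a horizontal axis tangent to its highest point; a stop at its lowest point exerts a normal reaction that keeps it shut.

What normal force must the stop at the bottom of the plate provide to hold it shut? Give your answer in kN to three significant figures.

P ≈ 22.0 kN

γ = 1.025 × 9.81 = 10.05525 kN/m³.
The centroid is at the centre, 0.6 m below the top of the plate, so the centroid depth is h_c = 3.12 + 0.6 = 3.72 m.
A = π(0.6)² = 1.13097 m².
Resultant F = γ·h_c·A = 10.05525 × 3.72 × 1.13097 = 42.3045 kN.
I_c = πr⁴/4 = π × 0.6⁴/4 = 0.101788 m⁴.
Centre of pressure: y_p = y_c + I_c/(y_c·A) = 3.72 + 0.101788/(3.72 × 1.13097) = 3.72 + 0.0241937 = 3.74419 m along the plane.
The resultant acts 0.6 + 0.0241937 = 0.624194 m (along the plate) below the hinge at the top edge, so the moment about the hinge is M = F × 0.624194 = 42.3045 × 0.624194 = 26.4062 kN·m.
A normal force at the bottom, 1.2 m from the hinge, must supply this moment: P = 26.4062/1.2 = 22.0052 kN.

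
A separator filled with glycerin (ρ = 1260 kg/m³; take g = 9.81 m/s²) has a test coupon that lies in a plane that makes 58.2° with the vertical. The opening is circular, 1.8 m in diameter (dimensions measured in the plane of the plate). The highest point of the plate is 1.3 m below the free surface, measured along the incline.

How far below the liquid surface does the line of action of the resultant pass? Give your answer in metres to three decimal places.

h_p = 1.208 m

γ = ρg = 1260 × 9.81 / 1000 = 12.3606 kN/m³.
The plate makes 58.2° with the vertical, i.e. θ = 90° − 58.2° = 31.8° to the horizontal. Measuring y along the incline from the free-surface line, vertical depth h = y·sinθ with sinθ = 0.526956.
The centroid is at the centre, 0.9 m below the top of the plate, so y_c = 1.3 + 0.9 = 2.2 m and h_c = 2.2 × 0.526956 = 1.1593 m.
A = π(0.9)² = 2.54469 m².
Resultant F = γ·h_c·A = 12.3606 × 1.1593 × 2.54469 = 36.4645 kN.
I_c = πr⁴/4 = π × 0.9⁴/4 = 0.5153 m⁴.
Centre of pressure: y_p = y_c + I_c/(y_c·A) = 2.2 + 0.5153/(2.2 × 2.54469) = 2.2 + 0.0920455 = 2.29205 m along the plane.
Vertically, h_p = y_p·sinθ = 2.29205 × 0.526956 = 1.20781 m.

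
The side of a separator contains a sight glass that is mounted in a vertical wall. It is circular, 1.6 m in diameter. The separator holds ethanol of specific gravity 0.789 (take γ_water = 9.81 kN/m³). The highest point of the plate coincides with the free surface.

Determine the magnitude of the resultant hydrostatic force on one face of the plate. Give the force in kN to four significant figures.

γ = 0.789 × 9.81 = 7.74009 kN/m³.
The centroid is at the centre, 0.8 m below the top of the plate, so the centroid depth is h_c = 0.8 m.
A = π(0.8)² = 2.01062 m².
Resultant F = γ·h_c·A = 7.74009 × 0.8 × 2.01062 = 12.4499 kN.

F ≈ 12.45 kN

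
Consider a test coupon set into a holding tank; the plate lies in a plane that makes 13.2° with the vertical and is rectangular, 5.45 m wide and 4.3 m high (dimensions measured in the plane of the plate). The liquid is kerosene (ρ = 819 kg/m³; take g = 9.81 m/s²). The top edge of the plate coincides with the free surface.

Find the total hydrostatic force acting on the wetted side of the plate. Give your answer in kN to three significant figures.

F ≈ 394 kN

γ = ρg = 819 × 9.81 / 1000 = 8.03439 kN/m³.
The plate makes 13.2° with the vertical, i.e. θ = 90° − 13.2° = 76.8° to the horizontal. Measuring y along the incline from the free-surface line, vertical depth h = y·sinθ with sinθ = 0.973579.
The centroid lies 4.3/2 = 2.15 m below the top edge, so y_c = 2.15 m and h_c = 2.15 × 0.973579 = 2.09319 m.
A = 5.45 × 4.3 = 23.435 m².
Resultant F = γ·h_c·A = 8.03439 × 2.09319 × 23.435 = 394.118 kN.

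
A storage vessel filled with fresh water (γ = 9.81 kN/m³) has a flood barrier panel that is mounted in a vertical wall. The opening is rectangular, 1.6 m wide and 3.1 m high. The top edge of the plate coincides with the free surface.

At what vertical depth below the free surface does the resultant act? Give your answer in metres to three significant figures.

γ = 9.81 kN/m³.
The centroid lies 3.1/2 = 1.55 m below the top edge, so the centroid depth is h_c = 1.55 m.
A = 1.6 × 3.1 = 4.96 m².
Resultant F = γ·h_c·A = 9.81 × 1.55 × 4.96 = 75.4193 kN.
I_c = b·h³/12 = 1.6 × 3.1³/12 = 3.97213 m⁴.
Centre of pressure: y_p = y_c + I_c/(y_c·A) = 1.55 + 3.97213/(1.55 × 4.96) = 1.55 + 0.516666 = 2.06667 m along the plane.

h_p = 2.07 m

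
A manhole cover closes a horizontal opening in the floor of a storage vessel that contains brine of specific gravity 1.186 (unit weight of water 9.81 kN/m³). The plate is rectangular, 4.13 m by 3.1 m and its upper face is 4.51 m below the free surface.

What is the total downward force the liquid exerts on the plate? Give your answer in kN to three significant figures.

F ≈ 672 kN

γ = 1.186 × 9.81 = 11.63466 kN/m³.
The plate is horizontal, so pressure is uniform at p = γ·h = 11.63466 × 4.51 = 52.4723 kN/m².
A = 4.13 × 3.1 = 12.803 m².
F = p·A = 52.4723 × 12.803 = 671.803 kN.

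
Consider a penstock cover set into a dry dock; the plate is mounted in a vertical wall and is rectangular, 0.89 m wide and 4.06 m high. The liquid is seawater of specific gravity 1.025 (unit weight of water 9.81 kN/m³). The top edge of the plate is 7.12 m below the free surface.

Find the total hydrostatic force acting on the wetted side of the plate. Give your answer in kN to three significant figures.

γ = 1.025 × 9.81 = 10.05525 kN/m³.
The centroid lies 4.06/2 = 2.03 m below the top edge, so the centroid depth is h_c = 7.12 + 2.03 = 9.15 m.
A = 0.89 × 4.06 = 3.6134 m².
Resultant F = γ·h_c·A = 10.05525 × 9.15 × 3.6134 = 332.453 kN.

F ≈ 332 kN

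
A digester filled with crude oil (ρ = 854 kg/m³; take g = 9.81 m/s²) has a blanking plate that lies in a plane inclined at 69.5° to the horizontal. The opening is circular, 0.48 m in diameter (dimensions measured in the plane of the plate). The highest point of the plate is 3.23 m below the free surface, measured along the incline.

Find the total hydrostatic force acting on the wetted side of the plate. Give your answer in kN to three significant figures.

F ≈ 4.93 kN

γ = ρg = 854 × 9.81 / 1000 = 8.37774 kN/m³.
Let θ = 69.5° be the plate's angle to the horizontal; measure y along the incline from where the plane meets the free surface. Vertical depth h = y·sinθ with sinθ = 0.936672.
The centroid is at the centre, 0.24 m below the top of the plate, so y_c = 3.23 + 0.24 = 3.47 m and h_c = 3.47 × 0.936672 = 3.25025 m.
A = π(0.24)² = 0.180956 m².
Resultant F = γ·h_c·A = 8.37774 × 3.25025 × 0.180956 = 4.92739 kN.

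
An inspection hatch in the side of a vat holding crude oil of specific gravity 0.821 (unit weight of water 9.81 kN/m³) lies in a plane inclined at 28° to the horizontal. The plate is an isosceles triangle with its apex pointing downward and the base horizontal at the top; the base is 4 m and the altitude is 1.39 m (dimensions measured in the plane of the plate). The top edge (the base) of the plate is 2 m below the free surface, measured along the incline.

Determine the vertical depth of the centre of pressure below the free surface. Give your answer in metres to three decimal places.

γ = 0.821 × 9.81 = 8.05401 kN/m³.
Let θ = 28° be the plate's angle to the horizontal; measure y along the incline from where the plane meets the free surface. Vertical depth h = y·sinθ with sinθ = 0.469472.
With the apex down, the centroid sits h/3 = 1.39/3 = 0.463333 m below the base (the top edge), so y_c = 2 + 0.463333 = 2.46333 m and h_c = 2.46333 × 0.469472 = 1.15646 m.
A = ½ × 4 × 1.39 = 2.78 m².
Resultant F = γ·h_c·A = 8.05401 × 1.15646 × 2.78 = 25.8933 kN.
I_c = b·h³/36 = 4 × 1.39³/36 = 0.298402 m⁴.
Centre of pressure: y_p = y_c + I_c/(y_c·A) = 2.46333 + 0.298402/(2.46333 × 2.78) = 2.46333 + 0.0435747 = 2.5069 m along the plane.
Vertically, h_p = y_p·sinθ = 2.5069 × 0.469472 = 1.17692 m.

h_p = 1.177 m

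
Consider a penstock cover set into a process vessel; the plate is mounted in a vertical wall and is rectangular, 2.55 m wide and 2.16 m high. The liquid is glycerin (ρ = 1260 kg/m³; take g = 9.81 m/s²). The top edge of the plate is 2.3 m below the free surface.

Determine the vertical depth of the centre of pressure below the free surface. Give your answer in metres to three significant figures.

h_p = 3.50 m

γ = ρg = 1260 × 9.81 / 1000 = 12.3606 kN/m³.
The centroid lies 2.16/2 = 1.08 m below the top edge, so the centroid depth is h_c = 2.3 + 1.08 = 3.38 m.
A = 2.55 × 2.16 = 5.508 m².
Resultant F = γ·h_c·A = 12.3606 × 3.38 × 5.508 = 230.118 kN.
I_c = b·h³/12 = 2.55 × 2.16³/12 = 2.14151 m⁴.
Centre of pressure: y_p = y_c + I_c/(y_c·A) = 3.38 + 2.14151/(3.38 × 5.508) = 3.38 + 0.11503 = 3.49503 m along the plane.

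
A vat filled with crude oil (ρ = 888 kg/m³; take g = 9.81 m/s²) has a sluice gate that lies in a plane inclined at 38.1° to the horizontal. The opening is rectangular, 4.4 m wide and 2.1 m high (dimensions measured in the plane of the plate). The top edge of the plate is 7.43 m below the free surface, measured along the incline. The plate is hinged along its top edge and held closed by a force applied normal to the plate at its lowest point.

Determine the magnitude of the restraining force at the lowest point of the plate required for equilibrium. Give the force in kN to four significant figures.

γ = ρg = 888 × 9.81 / 1000 = 8.71128 kN/m³.
Let θ = 38.1° be the plate's angle to the horizontal; measure y along the incline from where the plane meets the free surface. Vertical depth h = y·sinθ with sinθ = 0.617036.
The centroid lies 2.1/2 = 1.05 m below the top edge, so y_c = 7.43 + 1.05 = 8.48 m and h_c = 8.48 × 0.617036 = 5.23247 m.
A = 4.4 × 2.1 = 9.24 m².
Resultant F = γ·h_c·A = 8.71128 × 5.23247 × 9.24 = 421.173 kN.
I_c = b·h³/12 = 4.4 × 2.1³/12 = 3.3957 m⁴.
Centre of pressure: y_p = y_c + I_c/(y_c·A) = 8.48 + 3.3957/(8.48 × 9.24) = 8.48 + 0.0433373 = 8.52334 m along the plane.
The resultant acts 1.05 + 0.0433373 = 1.09334 m (along the plate) below the hinge at the top edge, so the moment about the hinge is M = F × 1.09334 = 421.173 × 1.09334 = 460.485 kN·m.
A normal force at the bottom, 2.1 m from the hinge, must supply this moment: P = 460.485/2.1 = 219.279 kN.

P ≈ 219.3 kN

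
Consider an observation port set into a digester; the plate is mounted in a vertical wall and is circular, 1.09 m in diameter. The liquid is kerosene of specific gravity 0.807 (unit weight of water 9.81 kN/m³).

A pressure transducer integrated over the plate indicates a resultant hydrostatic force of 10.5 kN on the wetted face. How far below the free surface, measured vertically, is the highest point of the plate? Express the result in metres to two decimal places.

γ = 0.807 × 9.81 = 7.91667 kN/m³.
A = π(0.545)² = 0.933132 m².
From F = γ·h_c·A, the centroid depth is h_c = 10.5/(7.91667 × 0.933132) = 1.42136 m.
The centroid is at the centre, 0.545 m below the top of the plate, so the highest point sits at h_top = 1.42136 − 0.545 = 0.87636 m below the surface.

d_top ≈ 0.88 m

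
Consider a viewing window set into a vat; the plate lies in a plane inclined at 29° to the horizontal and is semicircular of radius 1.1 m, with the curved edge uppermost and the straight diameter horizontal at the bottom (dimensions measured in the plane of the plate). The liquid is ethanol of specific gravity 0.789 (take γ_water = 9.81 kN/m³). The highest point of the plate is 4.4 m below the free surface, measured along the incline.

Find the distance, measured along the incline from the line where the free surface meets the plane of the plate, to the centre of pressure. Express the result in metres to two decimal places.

γ = 0.789 × 9.81 = 7.74009 kN/m³.
Let θ = 29° be the plate's angle to the horizontal; measure y along the incline from where the plane meets the free surface. Vertical depth h = y·sinθ with sinθ = 0.484810.
The centroid lies 4r/(3π) = 0.466854 m above the diameter, so r − 4r/(3π) = 1.1 − 0.466854 = 0.633146 m below the topmost point, so y_c = 4.4 + 0.633146 = 5.03315 m and h_c = 5.03315 × 0.484810 = 2.44012 m.
A = πr²/2 = π × 1.1²/2 = 1.90066 m².
Resultant F = γ·h_c·A = 7.74009 × 2.44012 × 1.90066 = 35.8973 kN.
I_c = (π/8 − 8/(9π))·r⁴ = 0.109757 × 1.1⁴ = 0.160695 m⁴.
Centre of pressure: y_p = y_c + I_c/(y_c·A) = 5.03315 + 0.160695/(5.03315 × 1.90066) = 5.03315 + 0.016798 = 5.04995 m along the plane.

y_p = 5.05 m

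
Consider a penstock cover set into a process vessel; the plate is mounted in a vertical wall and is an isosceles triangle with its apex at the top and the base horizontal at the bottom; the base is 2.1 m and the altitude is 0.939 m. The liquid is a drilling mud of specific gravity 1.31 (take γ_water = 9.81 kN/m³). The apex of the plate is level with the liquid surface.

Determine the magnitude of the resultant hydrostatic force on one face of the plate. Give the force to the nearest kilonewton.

F ≈ 8 kN

γ = 1.31 × 9.81 = 12.8511 kN/m³.
With the apex up, the centroid sits 2h/3 = 2 × 0.939/3 = 0.626 m below the apex, so the centroid depth is h_c = 0.626 m.
A = ½ × 2.1 × 0.939 = 0.98595 m².
Resultant F = γ·h_c·A = 12.8511 × 0.626 × 0.98595 = 7.93176 kN.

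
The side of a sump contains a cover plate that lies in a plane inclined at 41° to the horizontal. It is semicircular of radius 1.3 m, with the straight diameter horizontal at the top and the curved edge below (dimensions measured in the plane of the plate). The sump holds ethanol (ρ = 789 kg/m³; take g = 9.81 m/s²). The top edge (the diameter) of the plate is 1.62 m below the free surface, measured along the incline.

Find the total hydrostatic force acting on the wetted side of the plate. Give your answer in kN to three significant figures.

F ≈ 29.3 kN

γ = ρg = 789 × 9.81 / 1000 = 7.74009 kN/m³.
Let θ = 41° be the plate's angle to the horizontal; measure y along the incline from where the plane meets the free surface. Vertical depth h = y·sinθ with sinθ = 0.656059.
The centroid of a semicircle lies 4r/(3π) = 0.551737 m from the diameter, here below the top edge, so y_c = 1.62 + 0.551737 = 2.17174 m and h_c = 2.17174 × 0.656059 = 1.42479 m.
A = πr²/2 = π × 1.3²/2 = 2.65465 m².
Resultant F = γ·h_c·A = 7.74009 × 1.42479 × 2.65465 = 29.2755 kN.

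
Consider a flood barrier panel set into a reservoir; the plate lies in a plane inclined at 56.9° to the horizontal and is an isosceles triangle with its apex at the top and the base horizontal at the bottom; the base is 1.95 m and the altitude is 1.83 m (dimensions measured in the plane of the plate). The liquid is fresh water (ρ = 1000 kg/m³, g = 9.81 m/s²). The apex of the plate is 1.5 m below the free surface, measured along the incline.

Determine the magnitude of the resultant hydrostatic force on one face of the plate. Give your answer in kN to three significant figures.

γ = ρg = 1000 × 9.81 = 9810 N/m³ = 9.81 kN/m³.
Let θ = 56.9° be the plate's angle to the horizontal; measure y along the incline from where the plane meets the free surface. Vertical depth h = y·sinθ with sinθ = 0.837719.
With the apex up, the centroid sits 2h/3 = 2 × 1.83/3 = 1.22 m below the apex, so y_c = 1.5 + 1.22 = 2.72 m and h_c = 2.72 × 0.837719 = 2.2786 m.
A = ½ × 1.95 × 1.83 = 1.78425 m².
Resultant F = γ·h_c·A = 9.81 × 2.2786 × 1.78425 = 39.8835 kN.

F ≈ 39.9 kN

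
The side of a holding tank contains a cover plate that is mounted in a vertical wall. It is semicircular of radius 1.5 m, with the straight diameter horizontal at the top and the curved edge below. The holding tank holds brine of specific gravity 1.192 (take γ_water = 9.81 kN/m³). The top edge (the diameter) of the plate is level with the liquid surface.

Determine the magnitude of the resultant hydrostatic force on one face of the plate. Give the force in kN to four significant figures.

F ≈ 26.31 kN

γ = 1.192 × 9.81 = 11.69352 kN/m³.
The centroid of a semicircle lies 4r/(3π) = 0.63662 m from the diameter, here below the top edge, so the centroid depth is h_c = 0.63662 m.
A = πr²/2 = π × 1.5²/2 = 3.53429 m².
Resultant F = γ·h_c·A = 11.69352 × 0.63662 × 3.53429 = 26.3104 kN.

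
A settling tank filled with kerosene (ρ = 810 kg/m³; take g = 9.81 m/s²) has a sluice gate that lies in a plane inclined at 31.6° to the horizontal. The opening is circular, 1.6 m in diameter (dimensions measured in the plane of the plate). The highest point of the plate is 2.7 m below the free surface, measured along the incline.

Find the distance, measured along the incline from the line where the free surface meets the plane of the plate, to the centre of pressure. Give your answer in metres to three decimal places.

γ = ρg = 810 × 9.81 / 1000 = 7.9461 kN/m³.
Let θ = 31.6° be the plate's angle to the horizontal; measure y along the incline from where the plane meets the free surface. Vertical depth h = y·sinθ with sinθ = 0.523986.
The centroid is at the centre, 0.8 m below the top of the plate, so y_c = 2.7 + 0.8 = 3.5 m and h_c = 3.5 × 0.523986 = 1.83395 m.
A = π(0.8)² = 2.01062 m².
Resultant F = γ·h_c·A = 7.9461 × 1.83395 × 2.01062 = 29.3003 kN.
I_c = πr⁴/4 = π × 0.8⁴/4 = 0.321699 m⁴.
Centre of pressure: y_p = y_c + I_c/(y_c·A) = 3.5 + 0.321699/(3.5 × 2.01062) = 3.5 + 0.0457143 = 3.54571 m along the plane.

y_p = 3.546 m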